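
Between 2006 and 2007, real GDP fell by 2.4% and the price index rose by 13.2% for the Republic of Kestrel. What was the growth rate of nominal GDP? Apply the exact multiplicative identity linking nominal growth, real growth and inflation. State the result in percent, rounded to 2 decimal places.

10.48%

(1 + g_nom) = (1 + g_real)(1 + π) = 0.9760 × 1.1320 = 1.10483.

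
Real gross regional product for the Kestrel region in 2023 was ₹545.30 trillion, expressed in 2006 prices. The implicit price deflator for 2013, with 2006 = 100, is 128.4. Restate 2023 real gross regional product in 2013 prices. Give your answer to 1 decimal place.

Real gross regional product in 2013 prices = Real gross regional product in 2006 prices × (P_2013/P_2006) = 545.30 × 1.284 = 700.17.

₹700.2 trillion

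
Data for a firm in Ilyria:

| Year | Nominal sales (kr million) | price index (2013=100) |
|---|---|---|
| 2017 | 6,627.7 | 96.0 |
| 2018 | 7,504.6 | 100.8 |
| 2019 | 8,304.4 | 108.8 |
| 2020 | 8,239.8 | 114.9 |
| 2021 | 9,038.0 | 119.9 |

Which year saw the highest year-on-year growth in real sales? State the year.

2018: real = 7504.6/1.008 = 7445.04; growth vs 2017 (6903.85) = 7.84%.
2019: real = 8304.4/1.088 = 7632.72; growth vs 2018 (7445.04) = 2.52%.
2020: real = 8239.8/1.149 = 7171.28; growth vs 2019 (7632.72) = -6.05%.
2021: real = 9038.0/1.199 = 7537.95; growth vs 2020 (7171.28) = 5.11%.

2018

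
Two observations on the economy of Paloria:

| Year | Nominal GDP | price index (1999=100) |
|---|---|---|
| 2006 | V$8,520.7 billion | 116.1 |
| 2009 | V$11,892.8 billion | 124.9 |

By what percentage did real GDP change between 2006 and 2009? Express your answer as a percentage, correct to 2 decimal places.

29.74%

Real GDP 2006 = 8520.7 / 1.161 = 7339.10.
Real GDP 2009 = 11892.8 / 1.249 = 9521.86.
Real growth = 9521.86 / 7339.10 − 1 = 0.2974.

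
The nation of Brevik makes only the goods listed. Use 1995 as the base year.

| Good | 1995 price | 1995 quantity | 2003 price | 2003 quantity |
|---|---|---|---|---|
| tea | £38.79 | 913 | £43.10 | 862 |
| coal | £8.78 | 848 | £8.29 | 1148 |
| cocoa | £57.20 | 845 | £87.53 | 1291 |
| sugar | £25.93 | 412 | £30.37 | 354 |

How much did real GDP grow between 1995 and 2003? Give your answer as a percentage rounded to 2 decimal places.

Real GDP 1995 = Nominal GDP 1995 = 38.79·913 + 8.78·848 + 57.20·845 + 25.93·412 = 101877.87.
Real GDP 2003 (at 1995 prices) = 38.79·862 + 8.78·1148 + 57.20·1291 + 25.93·354 = 126540.84.
Real growth = 126540.84/101877.87 − 1 = 0.2421.

24.21%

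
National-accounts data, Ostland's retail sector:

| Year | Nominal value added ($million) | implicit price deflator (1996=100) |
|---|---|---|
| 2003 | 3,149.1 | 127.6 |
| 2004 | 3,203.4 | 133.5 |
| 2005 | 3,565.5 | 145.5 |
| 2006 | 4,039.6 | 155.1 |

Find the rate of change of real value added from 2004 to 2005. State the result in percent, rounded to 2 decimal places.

Real value added 2004 = 3203.4/1.335 = 2399.55.
Real value added 2005 = 3565.5/1.455 = 2450.52.
Change = 2450.52/2399.55 − 1 = 0.0212.

2.12%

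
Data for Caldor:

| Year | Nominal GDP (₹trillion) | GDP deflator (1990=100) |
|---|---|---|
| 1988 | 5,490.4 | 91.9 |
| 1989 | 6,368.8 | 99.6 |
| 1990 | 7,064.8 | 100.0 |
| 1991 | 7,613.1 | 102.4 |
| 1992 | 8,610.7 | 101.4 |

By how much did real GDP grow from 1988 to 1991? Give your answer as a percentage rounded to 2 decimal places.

Real GDP 1988 = 5490.4/0.919 = 5974.32.
Real GDP 1991 = 7613.1/1.024 = 7434.67.
Change = 7434.67/5974.32 − 1 = 0.2444.

24.44%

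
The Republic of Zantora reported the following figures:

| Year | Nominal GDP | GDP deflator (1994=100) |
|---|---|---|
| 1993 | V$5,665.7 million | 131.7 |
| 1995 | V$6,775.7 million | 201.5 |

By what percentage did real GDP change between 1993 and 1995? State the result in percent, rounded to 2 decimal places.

-21.84%

Real GDP 1993 = 5665.7 / 1.317 = 4301.97.
Real GDP 1995 = 6775.7 / 2.015 = 3362.63.
Real growth = 3362.63 / 4301.97 − 1 = -0.2184.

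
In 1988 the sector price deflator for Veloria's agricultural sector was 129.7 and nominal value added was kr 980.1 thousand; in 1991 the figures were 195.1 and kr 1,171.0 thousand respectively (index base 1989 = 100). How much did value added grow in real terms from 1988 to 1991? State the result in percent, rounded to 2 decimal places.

-20.57%

Deflate each year: 1988 → 980.1/1.297 = 755.67; 1991 → 1171.0/1.951 = 600.21.
So real value added changed by 600.21/755.67 − 1 = -0.2057, i.e. -20.57%.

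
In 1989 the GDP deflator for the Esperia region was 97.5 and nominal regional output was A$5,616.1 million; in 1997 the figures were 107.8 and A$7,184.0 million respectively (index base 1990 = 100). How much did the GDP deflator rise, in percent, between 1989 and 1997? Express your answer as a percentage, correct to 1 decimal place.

Price-level change = 107.8 / 97.5 − 1 = 0.1056.

10.6%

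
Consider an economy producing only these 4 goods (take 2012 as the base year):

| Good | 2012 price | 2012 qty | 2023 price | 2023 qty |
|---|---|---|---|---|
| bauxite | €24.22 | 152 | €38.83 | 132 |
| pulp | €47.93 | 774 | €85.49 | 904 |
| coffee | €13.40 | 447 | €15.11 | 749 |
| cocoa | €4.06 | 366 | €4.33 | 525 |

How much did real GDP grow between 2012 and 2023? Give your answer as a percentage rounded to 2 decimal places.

21.63%

Real GDP 2012 = Nominal GDP 2012 = 24.22·152 + 47.93·774 + 13.40·447 + 4.06·366 = 48255.02.
Real GDP 2023 (at 2012 prices) = 24.22·132 + 47.93·904 + 13.40·749 + 4.06·525 = 58693.86.
Real growth = 58693.86/48255.02 − 1 = 0.2163.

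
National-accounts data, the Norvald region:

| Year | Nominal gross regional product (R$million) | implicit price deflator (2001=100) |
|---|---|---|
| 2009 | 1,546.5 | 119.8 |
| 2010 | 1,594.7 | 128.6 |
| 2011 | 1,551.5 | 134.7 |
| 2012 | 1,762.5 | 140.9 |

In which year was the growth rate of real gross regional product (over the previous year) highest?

2012

2010: real = 1594.7/1.286 = 1240.05; growth vs 2009 (1290.90) = -3.94%.
2011: real = 1551.5/1.347 = 1151.82; growth vs 2010 (1240.05) = -7.12%.
2012: real = 1762.5/1.409 = 1250.89; growth vs 2011 (1151.82) = 8.60%.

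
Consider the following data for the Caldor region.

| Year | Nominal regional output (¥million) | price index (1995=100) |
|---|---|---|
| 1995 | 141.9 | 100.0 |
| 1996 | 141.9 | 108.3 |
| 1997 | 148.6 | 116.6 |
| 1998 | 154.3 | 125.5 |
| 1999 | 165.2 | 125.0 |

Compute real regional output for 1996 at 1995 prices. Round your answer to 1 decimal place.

¥131.0 million

Real regional output 1996 = 141.9 / 1.083 = 131.02.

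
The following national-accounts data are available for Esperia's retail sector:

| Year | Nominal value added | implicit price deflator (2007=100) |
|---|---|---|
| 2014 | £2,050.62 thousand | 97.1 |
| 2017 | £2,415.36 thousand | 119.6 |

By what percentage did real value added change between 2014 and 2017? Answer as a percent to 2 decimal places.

Deflate each year: 2014 → 2050.62/0.971 = 2111.86; 2017 → 2415.36/1.196 = 2019.53.
So real value added changed by 2019.53/2111.86 − 1 = -0.0437, i.e. -4.37%.

-4.37%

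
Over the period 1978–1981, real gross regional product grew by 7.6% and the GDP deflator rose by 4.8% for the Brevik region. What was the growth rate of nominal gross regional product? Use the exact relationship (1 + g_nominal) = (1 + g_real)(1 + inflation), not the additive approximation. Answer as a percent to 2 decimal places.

(1 + g_nom) = (1 + g_real)(1 + π) = 1.0760 × 1.0480 = 1.12765.

12.76%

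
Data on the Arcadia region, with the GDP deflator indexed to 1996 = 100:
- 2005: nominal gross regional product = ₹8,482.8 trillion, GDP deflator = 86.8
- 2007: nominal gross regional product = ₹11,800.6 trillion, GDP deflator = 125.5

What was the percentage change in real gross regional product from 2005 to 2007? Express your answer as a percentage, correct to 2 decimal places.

Deflate each year: 2005 → 8482.8/0.868 = 9772.81; 2007 → 11800.6/1.255 = 9402.87.
So real gross regional product changed by 9402.87/9772.81 − 1 = -0.0379, i.e. -3.79%.

-3.79%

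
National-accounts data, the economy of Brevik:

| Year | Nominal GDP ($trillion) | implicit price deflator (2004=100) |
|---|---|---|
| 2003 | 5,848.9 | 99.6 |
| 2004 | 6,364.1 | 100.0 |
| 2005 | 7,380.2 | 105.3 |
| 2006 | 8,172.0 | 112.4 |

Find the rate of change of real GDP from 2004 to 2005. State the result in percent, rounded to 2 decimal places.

Real GDP 2004 = 6364.1/1.000 = 6364.10.
Real GDP 2005 = 7380.2/1.053 = 7008.74.
Change = 7008.74/6364.10 − 1 = 0.1013.

10.13%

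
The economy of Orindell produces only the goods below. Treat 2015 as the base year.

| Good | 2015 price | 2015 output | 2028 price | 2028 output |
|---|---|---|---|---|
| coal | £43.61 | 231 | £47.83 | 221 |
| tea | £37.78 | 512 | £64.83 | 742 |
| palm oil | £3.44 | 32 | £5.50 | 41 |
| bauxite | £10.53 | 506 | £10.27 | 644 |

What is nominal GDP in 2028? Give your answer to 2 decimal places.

Nominal GDP 2028 = Σ (p_2028 × q_2028) = 47.83·221 + 64.83·742 + 5.50·41 + 10.27·644 = 65513.67.

£65513.67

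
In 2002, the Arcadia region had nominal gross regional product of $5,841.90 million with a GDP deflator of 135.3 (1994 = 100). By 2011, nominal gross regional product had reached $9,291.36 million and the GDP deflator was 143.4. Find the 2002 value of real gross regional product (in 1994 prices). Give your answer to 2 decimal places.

Real gross regional product = Nominal / (GDP deflator/100) = 5841.90 / 1.353 = 4317.74.

$4,317.74 million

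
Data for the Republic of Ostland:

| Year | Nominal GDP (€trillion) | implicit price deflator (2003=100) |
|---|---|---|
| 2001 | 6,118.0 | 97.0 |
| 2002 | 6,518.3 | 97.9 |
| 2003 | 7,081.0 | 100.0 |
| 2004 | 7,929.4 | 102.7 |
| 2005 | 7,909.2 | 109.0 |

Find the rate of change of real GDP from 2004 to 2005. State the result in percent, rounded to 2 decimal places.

-6.02%

Real GDP 2004 = 7929.4/1.027 = 7720.93.
Real GDP 2005 = 7909.2/1.090 = 7256.15.
Change = 7256.15/7720.93 − 1 = -0.0602.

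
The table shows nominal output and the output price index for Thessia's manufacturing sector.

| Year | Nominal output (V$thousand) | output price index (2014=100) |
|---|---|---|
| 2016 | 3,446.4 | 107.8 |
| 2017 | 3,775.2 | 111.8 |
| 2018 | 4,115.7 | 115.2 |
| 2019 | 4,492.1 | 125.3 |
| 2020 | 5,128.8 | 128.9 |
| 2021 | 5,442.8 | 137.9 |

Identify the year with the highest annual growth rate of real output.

2020

2017: real = 3775.2/1.118 = 3376.74; growth vs 2016 (3197.03) = 5.62%.
2018: real = 4115.7/1.152 = 3572.66; growth vs 2017 (3376.74) = 5.80%.
2019: real = 4492.1/1.253 = 3585.08; growth vs 2018 (3572.66) = 0.35%.
2020: real = 5128.8/1.289 = 3978.90; growth vs 2019 (3585.08) = 10.98%.
2021: real = 5442.8/1.379 = 3946.92; growth vs 2020 (3978.90) = -0.80%.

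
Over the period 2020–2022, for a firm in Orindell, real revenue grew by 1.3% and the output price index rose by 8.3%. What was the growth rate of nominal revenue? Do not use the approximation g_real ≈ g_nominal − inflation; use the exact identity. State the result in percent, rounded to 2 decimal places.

9.71%

(1 + g_nom) = (1 + g_real)(1 + π) = 1.0130 × 1.0830 = 1.09708.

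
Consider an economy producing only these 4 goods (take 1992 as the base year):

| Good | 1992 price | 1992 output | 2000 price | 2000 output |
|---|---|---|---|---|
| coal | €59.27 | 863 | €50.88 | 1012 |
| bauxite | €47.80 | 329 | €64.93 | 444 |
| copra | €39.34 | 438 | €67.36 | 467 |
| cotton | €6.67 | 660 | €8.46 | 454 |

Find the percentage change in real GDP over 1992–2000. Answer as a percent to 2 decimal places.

Real GDP 1992 = Nominal GDP 1992 = 59.27·863 + 47.80·329 + 39.34·438 + 6.67·660 = 88509.33.
Real GDP 2000 (at 1992 prices) = 59.27·1012 + 47.80·444 + 39.34·467 + 6.67·454 = 102604.40.
Real growth = 102604.40/88509.33 − 1 = 0.1592.

15.92%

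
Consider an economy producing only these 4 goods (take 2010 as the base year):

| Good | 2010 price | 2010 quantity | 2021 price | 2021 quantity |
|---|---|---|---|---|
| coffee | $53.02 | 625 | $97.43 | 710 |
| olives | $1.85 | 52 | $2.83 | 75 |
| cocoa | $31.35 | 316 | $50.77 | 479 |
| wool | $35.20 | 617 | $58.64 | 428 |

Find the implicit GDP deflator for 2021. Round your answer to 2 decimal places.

175.06

Nominal GDP 2021 = 97.43·710 + 2.83·75 + 50.77·479 + 58.64·428 = 118804.30.
Real GDP 2021 (at 2010 prices) = 53.02·710 + 1.85·75 + 31.35·479 + 35.20·428 = 67865.20.
Deflator = Nominal/Real × 100 = 118804.30/67865.20 × 100 = 175.059.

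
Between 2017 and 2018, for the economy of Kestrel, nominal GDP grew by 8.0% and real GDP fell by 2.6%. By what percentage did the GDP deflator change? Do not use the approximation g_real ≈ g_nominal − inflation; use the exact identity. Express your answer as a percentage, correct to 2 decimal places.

(1 + g_nom) = (1 + g_real)(1 + π), so π = 1.0800 / 0.9740 − 1 = 0.10883.

10.88%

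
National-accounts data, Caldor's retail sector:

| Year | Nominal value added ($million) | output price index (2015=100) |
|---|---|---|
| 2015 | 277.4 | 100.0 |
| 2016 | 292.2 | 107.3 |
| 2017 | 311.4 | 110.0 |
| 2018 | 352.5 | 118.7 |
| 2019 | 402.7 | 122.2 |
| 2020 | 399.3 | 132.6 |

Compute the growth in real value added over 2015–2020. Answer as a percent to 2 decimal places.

Real value added 2015 = 277.4/1.000 = 277.40.
Real value added 2020 = 399.3/1.326 = 301.13.
Change = 301.13/277.40 − 1 = 0.0855.

8.55%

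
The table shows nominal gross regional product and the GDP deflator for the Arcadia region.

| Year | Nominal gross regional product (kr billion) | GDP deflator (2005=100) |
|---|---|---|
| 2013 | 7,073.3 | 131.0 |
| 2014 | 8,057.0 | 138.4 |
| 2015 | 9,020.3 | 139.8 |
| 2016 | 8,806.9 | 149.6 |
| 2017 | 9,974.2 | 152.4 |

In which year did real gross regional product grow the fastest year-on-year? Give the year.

2017

2014: real = 8057.0/1.384 = 5821.53; growth vs 2013 (5399.47) = 7.82%.
2015: real = 9020.3/1.398 = 6452.29; growth vs 2014 (5821.53) = 10.83%.
2016: real = 8806.9/1.496 = 5886.97; growth vs 2015 (6452.29) = -8.76%.
2017: real = 9974.2/1.524 = 6544.75; growth vs 2016 (5886.97) = 11.17%.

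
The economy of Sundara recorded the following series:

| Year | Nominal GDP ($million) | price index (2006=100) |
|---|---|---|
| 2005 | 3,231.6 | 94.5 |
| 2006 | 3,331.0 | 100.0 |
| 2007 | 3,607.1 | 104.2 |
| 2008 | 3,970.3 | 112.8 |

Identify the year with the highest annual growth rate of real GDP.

2006: real = 3331.0/1.000 = 3331.00; growth vs 2005 (3419.68) = -2.59%.
2007: real = 3607.1/1.042 = 3461.71; growth vs 2006 (3331.00) = 3.92%.
2008: real = 3970.3/1.128 = 3519.77; growth vs 2007 (3461.71) = 1.68%.

2007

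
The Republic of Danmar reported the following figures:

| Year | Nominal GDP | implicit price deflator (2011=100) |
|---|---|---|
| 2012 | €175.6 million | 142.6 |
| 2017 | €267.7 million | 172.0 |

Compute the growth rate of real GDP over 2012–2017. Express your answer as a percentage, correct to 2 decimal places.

Real GDP 2012 = 175.6 / 1.426 = 123.14.
Real GDP 2017 = 267.7 / 1.720 = 155.64.
Real growth = 155.64 / 123.14 − 1 = 0.2639.

26.39%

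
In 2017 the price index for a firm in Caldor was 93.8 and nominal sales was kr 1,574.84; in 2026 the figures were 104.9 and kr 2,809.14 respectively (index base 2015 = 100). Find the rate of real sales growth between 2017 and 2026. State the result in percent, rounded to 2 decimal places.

59.50%

Deflate each year: 2017 → 1574.84/0.938 = 1678.93; 2026 → 2809.14/1.049 = 2677.92.
So real sales changed by 2677.92/1678.93 − 1 = 0.5950, i.e. 59.50%.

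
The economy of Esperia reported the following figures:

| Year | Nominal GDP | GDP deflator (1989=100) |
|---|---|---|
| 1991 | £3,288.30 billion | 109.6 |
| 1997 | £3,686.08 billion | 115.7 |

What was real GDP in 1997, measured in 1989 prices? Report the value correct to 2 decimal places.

£3,185.89 billion

Real GDP = Nominal / (GDP deflator/100) = 3686.08 / 1.157 = 3185.89.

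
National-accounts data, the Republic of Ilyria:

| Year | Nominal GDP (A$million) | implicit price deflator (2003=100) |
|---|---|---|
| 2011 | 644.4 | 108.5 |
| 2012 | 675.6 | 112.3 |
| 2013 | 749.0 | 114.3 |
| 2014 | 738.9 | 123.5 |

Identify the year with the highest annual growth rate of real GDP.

2013

2012: real = 675.6/1.123 = 601.60; growth vs 2011 (593.92) = 1.29%.
2013: real = 749.0/1.143 = 655.29; growth vs 2012 (601.60) = 8.92%.
2014: real = 738.9/1.235 = 598.30; growth vs 2013 (655.29) = -8.70%.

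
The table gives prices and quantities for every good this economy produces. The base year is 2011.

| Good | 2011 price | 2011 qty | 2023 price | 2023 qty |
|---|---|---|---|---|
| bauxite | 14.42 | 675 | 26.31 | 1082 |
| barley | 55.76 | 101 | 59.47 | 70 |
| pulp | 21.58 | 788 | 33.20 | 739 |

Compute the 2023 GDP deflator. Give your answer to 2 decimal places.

161.24

Nominal GDP 2023 = 26.31·1082 + 59.47·70 + 33.20·739 = 57165.12.
Real GDP 2023 (at 2011 prices) = 14.42·1082 + 55.76·70 + 21.58·739 = 35453.26.
Deflator = Nominal/Real × 100 = 57165.12/35453.26 × 100 = 161.241.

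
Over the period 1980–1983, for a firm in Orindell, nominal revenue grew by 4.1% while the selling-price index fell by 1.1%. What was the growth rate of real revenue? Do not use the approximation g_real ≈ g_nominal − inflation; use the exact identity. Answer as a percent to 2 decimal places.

(1 + g_nom) = (1 + g_real)(1 + π), so g_real = 1.0410 / 0.9890 − 1 = 0.05258.

5.26%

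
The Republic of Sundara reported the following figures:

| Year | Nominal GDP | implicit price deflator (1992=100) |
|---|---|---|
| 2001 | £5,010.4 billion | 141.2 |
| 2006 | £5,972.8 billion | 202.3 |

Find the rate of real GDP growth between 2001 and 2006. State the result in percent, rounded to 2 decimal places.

Deflate each year: 2001 → 5010.4/1.412 = 3548.44; 2006 → 5972.8/2.023 = 2952.45.
So real GDP changed by 2952.45/3548.44 − 1 = -0.1680, i.e. -16.80%.

-16.80%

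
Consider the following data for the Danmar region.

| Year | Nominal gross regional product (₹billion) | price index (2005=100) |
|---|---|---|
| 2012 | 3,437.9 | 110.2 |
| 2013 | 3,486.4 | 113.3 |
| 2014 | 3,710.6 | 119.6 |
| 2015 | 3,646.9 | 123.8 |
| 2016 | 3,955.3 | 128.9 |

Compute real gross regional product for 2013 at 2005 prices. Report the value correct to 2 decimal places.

Real gross regional product 2013 = 3486.4 / 1.133 = 3077.14.

₹3,077.14 billion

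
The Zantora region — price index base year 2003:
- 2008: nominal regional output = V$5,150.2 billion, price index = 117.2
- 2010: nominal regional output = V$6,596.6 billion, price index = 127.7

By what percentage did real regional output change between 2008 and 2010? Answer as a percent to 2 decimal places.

Real regional output 2008 = 5150.2 / 1.172 = 4394.37.
Real regional output 2010 = 6596.6 / 1.277 = 5165.70.
Real growth = 5165.70 / 4394.37 − 1 = 0.1755.

17.55%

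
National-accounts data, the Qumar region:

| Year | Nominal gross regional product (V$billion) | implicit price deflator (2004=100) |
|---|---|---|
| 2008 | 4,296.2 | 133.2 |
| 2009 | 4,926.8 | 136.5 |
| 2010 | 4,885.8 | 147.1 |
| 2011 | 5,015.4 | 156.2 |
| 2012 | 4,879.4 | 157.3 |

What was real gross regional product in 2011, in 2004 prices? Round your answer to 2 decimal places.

Real gross regional product 2011 = 5015.4 / 1.562 = 3210.88.

V$3,210.88 billion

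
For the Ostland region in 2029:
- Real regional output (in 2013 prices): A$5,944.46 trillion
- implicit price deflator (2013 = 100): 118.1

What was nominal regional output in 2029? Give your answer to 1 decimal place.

A$7,020.4 trillion

Nominal regional output = Real × (implicit price deflator/100) = 5944.46 × 1.181 = 7020.41.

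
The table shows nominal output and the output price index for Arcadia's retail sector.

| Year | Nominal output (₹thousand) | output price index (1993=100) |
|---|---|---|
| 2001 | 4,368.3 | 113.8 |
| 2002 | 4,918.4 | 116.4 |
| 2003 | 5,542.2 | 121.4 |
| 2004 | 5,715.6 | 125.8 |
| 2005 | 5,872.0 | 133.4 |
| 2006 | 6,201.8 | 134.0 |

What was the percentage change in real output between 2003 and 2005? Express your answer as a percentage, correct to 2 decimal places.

Real output 2003 = 5542.2/1.214 = 4565.24.
Real output 2005 = 5872.0/1.334 = 4401.80.
Change = 4401.80/4565.24 − 1 = -0.0358.

-3.58%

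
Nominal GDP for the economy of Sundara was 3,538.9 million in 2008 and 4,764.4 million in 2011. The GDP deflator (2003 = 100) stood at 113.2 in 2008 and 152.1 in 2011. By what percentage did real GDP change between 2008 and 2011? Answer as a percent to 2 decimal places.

0.20%

Real GDP 2008 = 3538.9 / 1.132 = 3126.24.
Real GDP 2011 = 4764.4 / 1.521 = 3132.41.
Real growth = 3132.41 / 3126.24 − 1 = 0.0020.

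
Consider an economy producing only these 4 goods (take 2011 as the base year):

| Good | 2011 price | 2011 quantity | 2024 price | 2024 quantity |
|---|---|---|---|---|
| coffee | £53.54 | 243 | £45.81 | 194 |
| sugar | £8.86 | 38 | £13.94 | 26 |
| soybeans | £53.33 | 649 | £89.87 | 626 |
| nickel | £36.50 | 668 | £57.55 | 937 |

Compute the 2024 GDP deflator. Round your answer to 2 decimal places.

Nominal GDP 2024 = 45.81·194 + 13.94·26 + 89.87·626 + 57.55·937 = 119432.55.
Real GDP 2024 (at 2011 prices) = 53.54·194 + 8.86·26 + 53.33·626 + 36.50·937 = 78202.20.
Deflator = Nominal/Real × 100 = 119432.55/78202.20 × 100 = 152.723.

152.72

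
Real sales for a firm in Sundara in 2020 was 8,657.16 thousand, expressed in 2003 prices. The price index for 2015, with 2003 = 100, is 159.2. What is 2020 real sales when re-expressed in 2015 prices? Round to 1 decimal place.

Real sales in 2015 prices = Real sales in 2003 prices × (P_2015/P_2003) = 8657.16 × 1.592 = 13782.20.

13,782.2 thousand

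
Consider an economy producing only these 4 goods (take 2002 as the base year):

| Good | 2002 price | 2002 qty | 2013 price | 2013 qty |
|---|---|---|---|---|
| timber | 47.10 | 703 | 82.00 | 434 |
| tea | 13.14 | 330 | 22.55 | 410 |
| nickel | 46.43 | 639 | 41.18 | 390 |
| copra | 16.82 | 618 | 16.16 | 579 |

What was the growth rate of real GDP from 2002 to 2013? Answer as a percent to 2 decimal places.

Real GDP 2002 = Nominal GDP 2002 = 47.10·703 + 13.14·330 + 46.43·639 + 16.82·618 = 77511.03.
Real GDP 2013 (at 2002 prices) = 47.10·434 + 13.14·410 + 46.43·390 + 16.82·579 = 53675.28.
Real growth = 53675.28/77511.03 − 1 = -0.3075.

-30.75%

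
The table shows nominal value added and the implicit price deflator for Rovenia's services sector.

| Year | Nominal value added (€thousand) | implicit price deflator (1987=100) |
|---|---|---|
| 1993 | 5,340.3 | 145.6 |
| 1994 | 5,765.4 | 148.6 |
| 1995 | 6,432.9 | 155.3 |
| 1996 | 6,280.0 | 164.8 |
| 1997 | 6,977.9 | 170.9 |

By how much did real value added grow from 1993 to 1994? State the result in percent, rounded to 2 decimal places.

5.78%

Real value added 1993 = 5340.3/1.456 = 3667.79.
Real value added 1994 = 5765.4/1.486 = 3879.81.
Change = 3879.81/3667.79 − 1 = 0.0578.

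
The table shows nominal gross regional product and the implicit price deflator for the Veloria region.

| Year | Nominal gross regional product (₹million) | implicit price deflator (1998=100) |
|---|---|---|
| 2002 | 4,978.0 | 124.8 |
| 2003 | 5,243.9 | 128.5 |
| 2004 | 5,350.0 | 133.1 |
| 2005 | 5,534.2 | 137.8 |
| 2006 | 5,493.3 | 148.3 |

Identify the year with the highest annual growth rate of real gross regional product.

2003

2003: real = 5243.9/1.285 = 4080.86; growth vs 2002 (3988.78) = 2.31%.
2004: real = 5350.0/1.331 = 4019.53; growth vs 2003 (4080.86) = -1.50%.
2005: real = 5534.2/1.378 = 4016.11; growth vs 2004 (4019.53) = -0.09%.
2006: real = 5493.3/1.483 = 3704.18; growth vs 2005 (4016.11) = -7.77%.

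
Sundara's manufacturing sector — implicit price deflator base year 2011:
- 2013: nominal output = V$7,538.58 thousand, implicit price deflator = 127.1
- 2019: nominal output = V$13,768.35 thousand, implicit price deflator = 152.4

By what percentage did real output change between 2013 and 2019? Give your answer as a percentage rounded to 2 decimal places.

52.32%

Deflate each year: 2013 → 7538.58/1.271 = 5931.22; 2019 → 13768.35/1.524 = 9034.35.
So real output changed by 9034.35/5931.22 − 1 = 0.5232, i.e. 52.32%.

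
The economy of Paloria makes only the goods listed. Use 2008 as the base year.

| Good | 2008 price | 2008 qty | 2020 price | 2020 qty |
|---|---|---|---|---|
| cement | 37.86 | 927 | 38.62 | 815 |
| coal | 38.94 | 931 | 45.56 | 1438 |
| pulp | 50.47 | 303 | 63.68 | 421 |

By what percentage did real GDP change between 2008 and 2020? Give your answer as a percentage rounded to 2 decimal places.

Real GDP 2008 = Nominal GDP 2008 = 37.86·927 + 38.94·931 + 50.47·303 = 86641.77.
Real GDP 2020 (at 2008 prices) = 37.86·815 + 38.94·1438 + 50.47·421 = 108099.49.
Real growth = 108099.49/86641.77 − 1 = 0.2477.

24.77%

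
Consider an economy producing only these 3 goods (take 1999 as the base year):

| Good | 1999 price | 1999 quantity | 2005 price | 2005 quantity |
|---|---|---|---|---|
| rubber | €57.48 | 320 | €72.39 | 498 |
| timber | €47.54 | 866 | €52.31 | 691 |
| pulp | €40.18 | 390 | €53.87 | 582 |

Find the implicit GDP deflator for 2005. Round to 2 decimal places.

Nominal GDP 2005 = 72.39·498 + 52.31·691 + 53.87·582 = 103548.77.
Real GDP 2005 (at 1999 prices) = 57.48·498 + 47.54·691 + 40.18·582 = 84859.94.
Deflator = Nominal/Real × 100 = 103548.77/84859.94 × 100 = 122.023.

122.02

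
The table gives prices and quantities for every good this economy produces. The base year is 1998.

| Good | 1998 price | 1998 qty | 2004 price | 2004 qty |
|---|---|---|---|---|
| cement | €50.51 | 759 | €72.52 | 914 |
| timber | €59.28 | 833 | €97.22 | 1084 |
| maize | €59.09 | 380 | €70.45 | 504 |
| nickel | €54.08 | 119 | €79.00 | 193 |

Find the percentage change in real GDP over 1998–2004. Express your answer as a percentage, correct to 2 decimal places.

Real GDP 1998 = Nominal GDP 1998 = 50.51·759 + 59.28·833 + 59.09·380 + 54.08·119 = 116607.05.
Real GDP 2004 (at 1998 prices) = 50.51·914 + 59.28·1084 + 59.09·504 + 54.08·193 = 150644.46.
Real growth = 150644.46/116607.05 − 1 = 0.2919.

29.19%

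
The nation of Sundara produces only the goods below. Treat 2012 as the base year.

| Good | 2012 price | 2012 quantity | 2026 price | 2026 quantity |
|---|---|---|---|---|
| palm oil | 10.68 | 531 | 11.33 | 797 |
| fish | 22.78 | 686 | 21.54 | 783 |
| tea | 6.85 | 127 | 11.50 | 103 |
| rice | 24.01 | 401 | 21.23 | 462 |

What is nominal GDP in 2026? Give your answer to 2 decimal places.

Nominal GDP 2026 = Σ (p_2026 × q_2026) = 11.33·797 + 21.54·783 + 11.50·103 + 21.23·462 = 36888.59.

36888.59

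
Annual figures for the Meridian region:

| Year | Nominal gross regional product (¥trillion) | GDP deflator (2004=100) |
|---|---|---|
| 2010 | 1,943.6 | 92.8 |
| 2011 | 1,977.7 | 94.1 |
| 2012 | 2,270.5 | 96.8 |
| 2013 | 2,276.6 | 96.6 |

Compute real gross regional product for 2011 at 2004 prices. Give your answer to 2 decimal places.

¥2,101.70 trillion

Real gross regional product 2011 = 1977.7 / 0.941 = 2101.70.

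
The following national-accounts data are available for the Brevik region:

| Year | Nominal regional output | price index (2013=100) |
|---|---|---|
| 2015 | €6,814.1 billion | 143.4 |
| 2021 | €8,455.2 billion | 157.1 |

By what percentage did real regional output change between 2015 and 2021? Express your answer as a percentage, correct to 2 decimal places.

13.26%

Real regional output 2015 = 6814.1 / 1.434 = 4751.81.
Real regional output 2021 = 8455.2 / 1.571 = 5382.05.
Real growth = 5382.05 / 4751.81 − 1 = 0.1326.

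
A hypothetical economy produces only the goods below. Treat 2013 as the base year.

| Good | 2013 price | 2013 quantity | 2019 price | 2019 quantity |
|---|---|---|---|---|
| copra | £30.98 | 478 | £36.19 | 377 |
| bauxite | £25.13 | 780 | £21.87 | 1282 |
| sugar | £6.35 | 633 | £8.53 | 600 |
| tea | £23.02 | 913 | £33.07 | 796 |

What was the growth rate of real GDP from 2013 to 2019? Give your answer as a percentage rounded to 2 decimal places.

Real GDP 2013 = Nominal GDP 2013 = 30.98·478 + 25.13·780 + 6.35·633 + 23.02·913 = 59446.65.
Real GDP 2019 (at 2013 prices) = 30.98·377 + 25.13·1282 + 6.35·600 + 23.02·796 = 66030.04.
Real growth = 66030.04/59446.65 − 1 = 0.1107.

11.07%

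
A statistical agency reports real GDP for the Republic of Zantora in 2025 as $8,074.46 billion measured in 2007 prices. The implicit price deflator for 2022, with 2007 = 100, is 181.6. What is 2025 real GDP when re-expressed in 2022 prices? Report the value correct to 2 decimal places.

Real GDP in 2022 prices = Real GDP in 2007 prices × (P_2022/P_2007) = 8074.46 × 1.816 = 14663.22.

$14,663.22 billion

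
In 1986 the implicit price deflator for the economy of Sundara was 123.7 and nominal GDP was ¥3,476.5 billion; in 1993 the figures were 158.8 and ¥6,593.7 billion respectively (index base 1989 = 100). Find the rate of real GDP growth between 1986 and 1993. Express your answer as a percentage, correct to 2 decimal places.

47.74%

Deflate each year: 1986 → 3476.5/1.237 = 2810.43; 1993 → 6593.7/1.588 = 4152.20.
So real GDP changed by 4152.20/2810.43 − 1 = 0.4774, i.e. 47.74%.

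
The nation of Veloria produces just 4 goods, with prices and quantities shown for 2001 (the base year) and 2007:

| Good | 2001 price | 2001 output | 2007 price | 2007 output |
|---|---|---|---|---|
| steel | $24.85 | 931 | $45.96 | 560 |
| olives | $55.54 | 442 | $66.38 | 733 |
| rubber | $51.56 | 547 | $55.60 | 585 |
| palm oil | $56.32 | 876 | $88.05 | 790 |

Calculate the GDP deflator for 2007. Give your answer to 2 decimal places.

Nominal GDP 2007 = 45.96·560 + 66.38·733 + 55.60·585 + 88.05·790 = 176479.64.
Real GDP 2007 (at 2001 prices) = 24.85·560 + 55.54·733 + 51.56·585 + 56.32·790 = 129282.22.
Deflator = Nominal/Real × 100 = 176479.64/129282.22 × 100 = 136.507.

136.51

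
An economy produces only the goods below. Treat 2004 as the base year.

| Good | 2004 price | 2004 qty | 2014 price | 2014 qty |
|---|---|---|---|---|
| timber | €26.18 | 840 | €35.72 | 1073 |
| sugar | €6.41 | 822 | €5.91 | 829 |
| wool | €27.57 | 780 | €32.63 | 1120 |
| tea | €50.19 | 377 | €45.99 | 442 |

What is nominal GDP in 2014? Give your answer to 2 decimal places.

€100100.13

Nominal GDP 2014 = Σ (p_2014 × q_2014) = 35.72·1073 + 5.91·829 + 32.63·1120 + 45.99·442 = 100100.13.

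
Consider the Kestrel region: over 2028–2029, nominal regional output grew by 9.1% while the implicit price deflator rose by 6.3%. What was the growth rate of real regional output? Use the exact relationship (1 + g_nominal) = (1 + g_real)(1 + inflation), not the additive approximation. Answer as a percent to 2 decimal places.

(1 + g_nom) = (1 + g_real)(1 + π), so g_real = 1.0910 / 1.0630 − 1 = 0.02634.

2.63%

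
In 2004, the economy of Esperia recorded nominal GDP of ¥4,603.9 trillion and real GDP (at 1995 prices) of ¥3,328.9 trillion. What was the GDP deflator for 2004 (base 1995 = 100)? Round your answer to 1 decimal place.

GDP deflator = (Nominal / Real) × 100 = 4603.9 / 3328.9 × 100 = 138.30.

138.3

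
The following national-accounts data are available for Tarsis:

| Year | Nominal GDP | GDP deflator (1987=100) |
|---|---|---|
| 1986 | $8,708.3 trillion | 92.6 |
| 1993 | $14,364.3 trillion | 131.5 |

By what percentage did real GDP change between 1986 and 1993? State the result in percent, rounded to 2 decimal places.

16.15%

Real GDP 1986 = 8708.3 / 0.926 = 9404.21.
Real GDP 1993 = 14364.3 / 1.315 = 10923.42.
Real growth = 10923.42 / 9404.21 − 1 = 0.1615.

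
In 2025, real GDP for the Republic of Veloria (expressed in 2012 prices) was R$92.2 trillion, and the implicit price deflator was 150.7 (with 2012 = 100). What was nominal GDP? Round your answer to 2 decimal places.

Nominal GDP = Real × (implicit price deflator/100) = 92.2 × 1.507 = 138.95.

R$138.95 trillion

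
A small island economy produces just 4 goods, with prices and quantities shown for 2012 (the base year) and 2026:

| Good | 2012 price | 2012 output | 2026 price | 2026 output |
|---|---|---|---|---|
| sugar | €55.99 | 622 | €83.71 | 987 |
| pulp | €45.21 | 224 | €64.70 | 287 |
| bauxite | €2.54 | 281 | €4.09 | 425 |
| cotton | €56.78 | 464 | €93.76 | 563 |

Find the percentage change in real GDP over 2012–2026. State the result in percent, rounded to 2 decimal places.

40.65%

Real GDP 2012 = Nominal GDP 2012 = 55.99·622 + 45.21·224 + 2.54·281 + 56.78·464 = 72012.48.
Real GDP 2026 (at 2012 prices) = 55.99·987 + 45.21·287 + 2.54·425 + 56.78·563 = 101284.04.
Real growth = 101284.04/72012.48 − 1 = 0.4065.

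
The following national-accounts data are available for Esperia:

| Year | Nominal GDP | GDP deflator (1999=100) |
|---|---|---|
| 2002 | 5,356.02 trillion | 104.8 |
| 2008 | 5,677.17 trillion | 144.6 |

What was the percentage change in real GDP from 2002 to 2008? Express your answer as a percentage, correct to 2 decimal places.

Real GDP 2002 = 5356.02 / 1.048 = 5110.71.
Real GDP 2008 = 5677.17 / 1.446 = 3926.12.
Real growth = 3926.12 / 5110.71 − 1 = -0.2318.

-23.18%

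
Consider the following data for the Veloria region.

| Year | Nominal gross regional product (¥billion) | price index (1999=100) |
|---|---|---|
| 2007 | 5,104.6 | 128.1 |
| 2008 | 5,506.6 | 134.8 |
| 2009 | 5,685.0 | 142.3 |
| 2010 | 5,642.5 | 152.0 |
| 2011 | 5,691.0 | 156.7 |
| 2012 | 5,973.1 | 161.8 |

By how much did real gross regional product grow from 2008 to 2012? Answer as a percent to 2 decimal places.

Real gross regional product 2008 = 5506.6/1.348 = 4085.01.
Real gross regional product 2012 = 5973.1/1.618 = 3691.66.
Change = 3691.66/4085.01 − 1 = -0.0963.

-9.63%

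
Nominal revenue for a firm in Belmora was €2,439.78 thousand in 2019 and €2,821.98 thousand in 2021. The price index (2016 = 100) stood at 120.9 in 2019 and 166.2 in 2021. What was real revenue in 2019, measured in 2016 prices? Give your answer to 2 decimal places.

Real revenue = Nominal / (price index/100) = 2439.78 / 1.209 = 2018.01.

€2,018.01 thousand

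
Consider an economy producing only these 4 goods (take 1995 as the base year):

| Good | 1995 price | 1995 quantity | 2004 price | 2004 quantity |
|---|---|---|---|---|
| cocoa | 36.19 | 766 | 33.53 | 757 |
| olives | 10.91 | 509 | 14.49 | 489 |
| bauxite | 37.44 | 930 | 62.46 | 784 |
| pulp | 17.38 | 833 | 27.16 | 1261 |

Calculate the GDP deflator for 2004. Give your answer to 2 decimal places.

Nominal GDP 2004 = 33.53·757 + 14.49·489 + 62.46·784 + 27.16·1261 = 115685.22.
Real GDP 2004 (at 1995 prices) = 36.19·757 + 10.91·489 + 37.44·784 + 17.38·1261 = 83999.96.
Deflator = Nominal/Real × 100 = 115685.22/83999.96 × 100 = 137.721.

137.72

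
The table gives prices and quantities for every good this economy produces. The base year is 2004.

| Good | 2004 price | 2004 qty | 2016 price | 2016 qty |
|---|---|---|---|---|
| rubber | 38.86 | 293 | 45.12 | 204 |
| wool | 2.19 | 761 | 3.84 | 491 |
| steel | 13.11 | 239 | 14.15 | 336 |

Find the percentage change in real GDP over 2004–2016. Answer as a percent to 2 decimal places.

-17.16%

Real GDP 2004 = Nominal GDP 2004 = 38.86·293 + 2.19·761 + 13.11·239 = 16185.86.
Real GDP 2016 (at 2004 prices) = 38.86·204 + 2.19·491 + 13.11·336 = 13407.69.
Real growth = 13407.69/16185.86 − 1 = -0.1716.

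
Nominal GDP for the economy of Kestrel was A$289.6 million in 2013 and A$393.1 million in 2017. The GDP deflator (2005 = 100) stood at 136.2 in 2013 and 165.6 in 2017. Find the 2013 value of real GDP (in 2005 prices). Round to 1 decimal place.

A$212.6 million

Real GDP = Nominal / (GDP deflator/100) = 289.6 / 1.362 = 212.63.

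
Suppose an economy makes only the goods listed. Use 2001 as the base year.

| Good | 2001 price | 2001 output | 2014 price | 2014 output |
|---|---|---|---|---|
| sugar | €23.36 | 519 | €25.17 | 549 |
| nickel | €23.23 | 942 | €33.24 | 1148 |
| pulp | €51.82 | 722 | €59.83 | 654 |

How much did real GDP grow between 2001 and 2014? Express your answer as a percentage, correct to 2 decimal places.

2.75%

Real GDP 2001 = Nominal GDP 2001 = 23.36·519 + 23.23·942 + 51.82·722 = 71420.54.
Real GDP 2014 (at 2001 prices) = 23.36·549 + 23.23·1148 + 51.82·654 = 73382.96.
Real growth = 73382.96/71420.54 − 1 = 0.0275.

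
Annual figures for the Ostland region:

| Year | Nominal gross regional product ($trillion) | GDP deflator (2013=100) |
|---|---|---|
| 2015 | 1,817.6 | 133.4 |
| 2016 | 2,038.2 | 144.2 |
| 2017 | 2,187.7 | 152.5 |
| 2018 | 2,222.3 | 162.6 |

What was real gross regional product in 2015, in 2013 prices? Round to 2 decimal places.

$1,362.52 trillion

Real gross regional product 2015 = 1817.6 / 1.334 = 1362.52.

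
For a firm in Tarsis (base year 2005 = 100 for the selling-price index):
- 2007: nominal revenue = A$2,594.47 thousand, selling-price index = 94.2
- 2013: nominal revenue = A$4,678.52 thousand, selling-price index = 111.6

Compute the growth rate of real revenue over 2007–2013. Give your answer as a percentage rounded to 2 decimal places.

Deflate each year: 2007 → 2594.47/0.942 = 2754.21; 2013 → 4678.52/1.116 = 4192.22.
So real revenue changed by 4192.22/2754.21 − 1 = 0.5221, i.e. 52.21%.

52.21%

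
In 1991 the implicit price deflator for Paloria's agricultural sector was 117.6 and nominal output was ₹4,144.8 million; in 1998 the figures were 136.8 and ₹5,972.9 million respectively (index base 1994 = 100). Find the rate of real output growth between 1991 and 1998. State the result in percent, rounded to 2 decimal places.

Deflate each year: 1991 → 4144.8/1.176 = 3524.49; 1998 → 5972.9/1.368 = 4366.15.
So real output changed by 4366.15/3524.49 − 1 = 0.2388, i.e. 23.88%.

23.88%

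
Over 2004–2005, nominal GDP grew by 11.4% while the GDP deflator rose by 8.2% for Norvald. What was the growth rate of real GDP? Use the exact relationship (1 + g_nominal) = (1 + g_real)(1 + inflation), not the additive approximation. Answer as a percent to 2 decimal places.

2.96%

(1 + g_nom) = (1 + g_real)(1 + π), so g_real = 1.1140 / 1.0820 − 1 = 0.02957.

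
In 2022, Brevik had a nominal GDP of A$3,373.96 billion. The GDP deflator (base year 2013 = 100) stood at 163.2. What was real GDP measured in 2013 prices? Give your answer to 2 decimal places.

A$2,067.38 billion

Real GDP = Nominal / (GDP deflator/100) = 3373.96 / 1.632 = 2067.38.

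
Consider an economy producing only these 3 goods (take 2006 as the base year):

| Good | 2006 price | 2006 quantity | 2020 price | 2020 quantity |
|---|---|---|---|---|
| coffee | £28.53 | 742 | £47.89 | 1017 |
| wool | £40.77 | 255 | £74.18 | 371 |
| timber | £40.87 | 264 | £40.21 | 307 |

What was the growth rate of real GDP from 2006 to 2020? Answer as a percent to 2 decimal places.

33.84%

Real GDP 2006 = Nominal GDP 2006 = 28.53·742 + 40.77·255 + 40.87·264 = 42355.29.
Real GDP 2020 (at 2006 prices) = 28.53·1017 + 40.77·371 + 40.87·307 = 56687.77.
Real growth = 56687.77/42355.29 − 1 = 0.3384.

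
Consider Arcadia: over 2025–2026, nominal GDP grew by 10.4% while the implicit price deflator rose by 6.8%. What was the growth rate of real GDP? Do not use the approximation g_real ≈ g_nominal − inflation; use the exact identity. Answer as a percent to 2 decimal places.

(1 + g_nom) = (1 + g_real)(1 + π), so g_real = 1.1040 / 1.0680 − 1 = 0.03371.

3.37%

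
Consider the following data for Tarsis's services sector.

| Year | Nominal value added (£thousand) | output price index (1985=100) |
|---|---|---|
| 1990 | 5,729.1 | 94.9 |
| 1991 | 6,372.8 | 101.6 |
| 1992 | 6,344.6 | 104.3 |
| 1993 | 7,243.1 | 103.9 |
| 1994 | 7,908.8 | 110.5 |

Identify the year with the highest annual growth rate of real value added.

1991: real = 6372.8/1.016 = 6272.44; growth vs 1990 (6036.99) = 3.90%.
1992: real = 6344.6/1.043 = 6083.03; growth vs 1991 (6272.44) = -3.02%.
1993: real = 7243.1/1.039 = 6971.22; growth vs 1992 (6083.03) = 14.60%.
1994: real = 7908.8/1.105 = 7157.29; growth vs 1993 (6971.22) = 2.67%.

1993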